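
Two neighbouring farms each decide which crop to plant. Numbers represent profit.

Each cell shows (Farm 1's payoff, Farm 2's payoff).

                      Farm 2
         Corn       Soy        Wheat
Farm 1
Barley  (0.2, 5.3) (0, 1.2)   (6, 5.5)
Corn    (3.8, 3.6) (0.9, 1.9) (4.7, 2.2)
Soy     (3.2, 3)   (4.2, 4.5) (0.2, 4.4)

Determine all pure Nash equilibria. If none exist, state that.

The pure Nash equilibria are (Barley, Wheat); (Corn, Corn); (Soy, Soy).

(Barley, Corn): Farm 1 can switch to Corn (0.2 → 3.8). Not NE.
(Barley, Soy): Farm 1 can switch to Corn (0 → 0.9). Not NE.
(Barley, Wheat): Farm 1 gets 6, best alternative 4.7; Farm 2 gets 5.5, best alternative 5.3. No profitable deviation — NE.
(Corn, Corn): Farm 1 gets 3.8, best alternative 3.2; Farm 2 gets 3.6, best alternative 2.2. No profitable deviation — NE.
(Corn, Soy): Farm 1 can switch to Soy (0.9 → 4.2). Not NE.
(Corn, Wheat): Farm 1 can switch to Barley (4.7 → 6). Not NE.
(Soy, Corn): Farm 1 can switch to Corn (3.2 → 3.8). Not NE.
(Soy, Soy): Farm 1 gets 4.2, best alternative 0.9; Farm 2 gets 4.5, best alternative 4.4. No profitable deviation — NE.
(Soy, Wheat): Farm 1 can switch to Barley (0.2 → 6). Not NE.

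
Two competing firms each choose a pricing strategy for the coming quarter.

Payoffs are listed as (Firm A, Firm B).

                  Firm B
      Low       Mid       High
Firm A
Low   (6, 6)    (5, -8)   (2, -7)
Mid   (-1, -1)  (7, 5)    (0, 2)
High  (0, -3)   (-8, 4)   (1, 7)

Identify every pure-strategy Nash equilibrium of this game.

Pure-strategy Nash equilibria: (Low, Low), (Mid, Mid)

Firm A against Low: payoffs 6, -1, 0 → best response Low.
Firm A against Mid: payoffs 5, 7, -8 → best response Mid.
Firm A against High: payoffs 2, 0, 1 → best response Low.
Firm B against Low: payoffs 6, -8, -7 → best response Low.
Firm B against Mid: payoffs -1, 5, 2 → best response Mid.
Firm B against High: payoffs -3, 4, 7 → best response High.
Mutual best responses: (Low, Low); (Mid, Mid).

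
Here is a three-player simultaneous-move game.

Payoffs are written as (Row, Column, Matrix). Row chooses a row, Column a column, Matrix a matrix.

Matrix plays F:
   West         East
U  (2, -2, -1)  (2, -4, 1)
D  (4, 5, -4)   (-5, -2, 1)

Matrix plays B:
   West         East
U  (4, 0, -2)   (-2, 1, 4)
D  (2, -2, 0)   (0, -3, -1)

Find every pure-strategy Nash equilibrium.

No pure-strategy Nash equilibrium.

(U, West, F): Row can switch to D (2 → 4). Not NE.
(U, West, B): Column can switch to East (0 → 1). Not NE.
(U, East, F): Column can switch to West (-4 → -2). Not NE.
(U, East, B): Row can switch to D (-2 → 0). Not NE.
(D, West, F): Matrix can switch to B (-4 → 0). Not NE.
(D, West, B): Row can switch to U (2 → 4). Not NE.
(D, East, F): Row can switch to U (-5 → 2). Not NE.
(D, East, B): Column can switch to West (-3 → -2). Not NE.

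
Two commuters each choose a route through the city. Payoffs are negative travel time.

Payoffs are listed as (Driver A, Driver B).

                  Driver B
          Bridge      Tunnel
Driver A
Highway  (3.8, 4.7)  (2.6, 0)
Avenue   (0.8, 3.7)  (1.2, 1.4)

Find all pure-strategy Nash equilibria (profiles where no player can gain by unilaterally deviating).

Check each profile: it is a Nash equilibrium iff no player can strictly gain by switching unilaterally.
(Highway, Bridge): Driver A gets 3.8, best alternative 0.8; Driver B gets 4.7, best alternative 0. No profitable deviation — NE.
(Highway, Tunnel): Driver B can switch to Bridge (0 → 4.7). Not NE.
(Avenue, Bridge): Driver A can switch to Highway (0.8 → 3.8). Not NE.
(Avenue, Tunnel): Driver A can switch to Highway (1.2 → 2.6). Not NE.

The unique pure-strategy Nash equilibrium is (Highway, Bridge).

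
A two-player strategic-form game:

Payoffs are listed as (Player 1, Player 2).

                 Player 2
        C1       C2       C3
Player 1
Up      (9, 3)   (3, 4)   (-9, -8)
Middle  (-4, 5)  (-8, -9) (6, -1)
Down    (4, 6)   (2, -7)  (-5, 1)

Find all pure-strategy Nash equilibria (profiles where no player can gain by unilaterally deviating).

Pure NE: (Up, C2)

(Up, C1): Player 2 can switch to C2 (3 → 4). Not NE.
(Up, C2): Player 1 gets 3, best alternative 2; Player 2 gets 4, best alternative 3. No profitable deviation — NE.
(Up, C3): Player 1 can switch to Middle (-9 → 6). Not NE.
(Middle, C1): Player 1 can switch to Up (-4 → 9). Not NE.
(Middle, C2): Player 1 can switch to Up (-8 → 3). Not NE.
(Middle, C3): Player 2 can switch to C1 (-1 → 5). Not NE.
(Down, C1): Player 1 can switch to Up (4 → 9). Not NE.
(Down, C2): Player 1 can switch to Up (2 → 3). Not NE.
(Down, C3): Player 1 can switch to Middle (-5 → 6). Not NE.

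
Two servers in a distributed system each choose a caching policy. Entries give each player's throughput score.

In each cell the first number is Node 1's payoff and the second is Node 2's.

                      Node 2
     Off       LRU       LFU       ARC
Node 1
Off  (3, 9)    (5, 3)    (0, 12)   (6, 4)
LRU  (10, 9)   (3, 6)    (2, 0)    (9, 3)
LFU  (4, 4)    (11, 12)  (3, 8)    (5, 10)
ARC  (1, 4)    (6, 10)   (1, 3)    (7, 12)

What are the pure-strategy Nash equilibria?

Node 1 against Off: payoffs 3, 10, 4, 1 → best response LRU.
Node 1 against LRU: payoffs 5, 3, 11, 6 → best response LFU.
Node 1 against LFU: payoffs 0, 2, 3, 1 → best response LFU.
Node 1 against ARC: payoffs 6, 9, 5, 7 → best response LRU.
Node 2 against Off: payoffs 9, 3, 12, 4 → best response LFU.
Node 2 against LRU: payoffs 9, 6, 0, 3 → best response Off.
Node 2 against LFU: payoffs 4, 12, 8, 10 → best response LRU.
Node 2 against ARC: payoffs 4, 10, 3, 12 → best response ARC.
Mutual best responses: (LRU, Off); (LFU, LRU).

Pure-strategy Nash equilibria: (LRU, Off) and (LFU, LRU)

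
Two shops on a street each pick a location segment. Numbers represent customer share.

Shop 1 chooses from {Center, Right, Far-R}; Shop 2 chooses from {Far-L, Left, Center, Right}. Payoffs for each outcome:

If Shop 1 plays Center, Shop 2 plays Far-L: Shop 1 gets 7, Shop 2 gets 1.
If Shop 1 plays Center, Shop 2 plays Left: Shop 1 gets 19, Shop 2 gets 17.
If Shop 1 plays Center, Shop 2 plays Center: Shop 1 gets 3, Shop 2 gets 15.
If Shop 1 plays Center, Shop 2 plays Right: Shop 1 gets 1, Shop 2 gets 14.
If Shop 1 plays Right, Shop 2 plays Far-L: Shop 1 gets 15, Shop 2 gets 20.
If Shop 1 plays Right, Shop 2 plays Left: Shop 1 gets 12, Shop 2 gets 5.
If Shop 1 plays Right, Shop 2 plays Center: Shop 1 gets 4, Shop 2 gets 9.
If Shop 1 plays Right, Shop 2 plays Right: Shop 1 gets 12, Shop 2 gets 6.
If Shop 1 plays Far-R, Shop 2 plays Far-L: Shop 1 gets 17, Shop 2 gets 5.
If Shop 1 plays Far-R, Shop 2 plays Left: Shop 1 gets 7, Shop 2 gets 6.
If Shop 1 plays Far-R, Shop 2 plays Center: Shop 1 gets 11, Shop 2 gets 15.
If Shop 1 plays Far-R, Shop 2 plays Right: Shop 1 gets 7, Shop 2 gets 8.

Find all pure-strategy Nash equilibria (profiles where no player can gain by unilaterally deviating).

Pure-strategy Nash equilibria: (Center, Left) and (Far-R, Center)

Shop 1 against Far-L: payoffs 7, 15, 17 → best response Far-R.
Shop 1 against Left: payoffs 19, 12, 7 → best response Center.
Shop 1 against Center: payoffs 3, 4, 11 → best response Far-R.
Shop 1 against Right: payoffs 1, 12, 7 → best response Right.
Shop 2 against Center: payoffs 1, 17, 15, 14 → best response Left.
Shop 2 against Right: payoffs 20, 5, 9, 6 → best response Far-L.
Shop 2 against Far-R: payoffs 5, 6, 15, 8 → best response Center.
Mutual best responses: (Center, Left); (Far-R, Center).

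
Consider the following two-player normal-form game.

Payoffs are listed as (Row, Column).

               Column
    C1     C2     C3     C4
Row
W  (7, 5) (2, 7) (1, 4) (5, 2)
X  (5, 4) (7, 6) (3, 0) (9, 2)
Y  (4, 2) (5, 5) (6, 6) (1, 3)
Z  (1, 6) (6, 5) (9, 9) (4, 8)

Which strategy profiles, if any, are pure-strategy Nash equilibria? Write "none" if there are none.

(W, C1): Column can switch to C2 (5 → 7). Not NE.
(W, C2): Row can switch to X (2 → 7). Not NE.
(W, C3): Row can switch to X (1 → 3). Not NE.
(W, C4): Row can switch to X (5 → 9). Not NE.
(X, C1): Row can switch to W (5 → 7). Not NE.
(X, C2): Row gets 7, best alternative 6; Column gets 6, best alternative 4. No profitable deviation — NE.
(X, C3): Row can switch to Y (3 → 6). Not NE.
(X, C4): Column can switch to C1 (2 → 4). Not NE.
(Y, C1): Row can switch to W (4 → 7). Not NE.
(Y, C2): Row can switch to X (5 → 7). Not NE.
(Y, C3): Row can switch to Z (6 → 9). Not NE.
(Y, C4): Row can switch to W (1 → 5). Not NE.
(Z, C1): Row can switch to W (1 → 7). Not NE.
(Z, C3): Row gets 9, best alternative 6; Column gets 9, best alternative 8. No profitable deviation — NE.
(The remaining 2 profiles each have a profitable deviation by the same check.)

(X, C2) and (Z, C3)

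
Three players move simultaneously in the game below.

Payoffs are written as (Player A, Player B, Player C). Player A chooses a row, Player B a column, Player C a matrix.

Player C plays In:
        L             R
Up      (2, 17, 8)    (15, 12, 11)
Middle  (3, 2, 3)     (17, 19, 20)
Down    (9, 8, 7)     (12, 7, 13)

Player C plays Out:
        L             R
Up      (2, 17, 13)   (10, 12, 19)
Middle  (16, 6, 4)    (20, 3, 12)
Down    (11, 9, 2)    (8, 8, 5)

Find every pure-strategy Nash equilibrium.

Pure-strategy Nash equilibria: (Middle, L, Out), (Middle, R, In), (Down, L, In)

Check each profile: it is a Nash equilibrium iff no player can strictly gain by switching unilaterally.
(Up, L, In): Player A can switch to Middle (2 → 3). Not NE.
(Up, L, Out): Player A can switch to Middle (2 → 16). Not NE.
(Up, R, In): Player A can switch to Middle (15 → 17). Not NE.
(Up, R, Out): Player A can switch to Middle (10 → 20). Not NE.
(Middle, L, In): Player A can switch to Down (3 → 9). Not NE.
(Middle, L, Out): Player A gets 16, best alternative 11; Player B gets 6, best alternative 3; Player C gets 4, best alternative 3. No profitable deviation — NE.
(Middle, R, In): Player A gets 17, best alternative 15; Player B gets 19, best alternative 2; Player C gets 20, best alternative 12. No profitable deviation — NE.
(Middle, R, Out): Player B can switch to L (3 → 6). Not NE.
(Down, L, In): Player A gets 9, best alternative 3; Player B gets 8, best alternative 7; Player C gets 7, best alternative 2. No profitable deviation — NE.
(Down, L, Out): Player A can switch to Middle (11 → 16). Not NE.
(Down, R, In): Player A can switch to Up (12 → 15). Not NE.
(Down, R, Out): Player A can switch to Up (8 → 10). Not NE.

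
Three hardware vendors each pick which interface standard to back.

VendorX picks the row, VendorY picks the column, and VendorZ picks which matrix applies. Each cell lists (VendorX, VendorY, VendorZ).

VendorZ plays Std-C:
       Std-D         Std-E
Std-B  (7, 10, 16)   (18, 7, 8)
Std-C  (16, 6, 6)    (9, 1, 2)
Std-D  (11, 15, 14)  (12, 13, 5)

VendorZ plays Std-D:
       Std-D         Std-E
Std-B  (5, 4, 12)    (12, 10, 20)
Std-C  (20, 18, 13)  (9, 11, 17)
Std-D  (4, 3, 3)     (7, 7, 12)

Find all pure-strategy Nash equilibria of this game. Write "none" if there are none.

The pure Nash equilibria are (Std-B, Std-E, Std-D); (Std-C, Std-D, Std-D).

Check each profile: it is a Nash equilibrium iff no player can strictly gain by switching unilaterally.
(Std-B, Std-D, Std-C): VendorX can switch to Std-C (7 → 16). Not NE.
(Std-B, Std-D, Std-D): VendorX can switch to Std-C (5 → 20). Not NE.
(Std-B, Std-E, Std-C): VendorY can switch to Std-D (7 → 10). Not NE.
(Std-B, Std-E, Std-D): VendorX gets 12, best alternative 9; VendorY gets 10, best alternative 4; VendorZ gets 20, best alternative 8. No profitable deviation — NE.
(Std-C, Std-D, Std-C): VendorZ can switch to Std-D (6 → 13). Not NE.
(Std-C, Std-D, Std-D): VendorX gets 20, best alternative 5; VendorY gets 18, best alternative 11; VendorZ gets 13, best alternative 6. No profitable deviation — NE.
(Std-C, Std-E, Std-C): VendorX can switch to Std-B (9 → 18). Not NE.
(Std-C, Std-E, Std-D): VendorX can switch to Std-B (9 → 12). Not NE.
(Std-D, Std-D, Std-C): VendorX can switch to Std-C (11 → 16). Not NE.
(Std-D, Std-D, Std-D): VendorX can switch to Std-B (4 → 5). Not NE.
(Std-D, Std-E, Std-C): VendorX can switch to Std-B (12 → 18). Not NE.
(Std-D, Std-E, Std-D): VendorX can switch to Std-B (7 → 12). Not NE.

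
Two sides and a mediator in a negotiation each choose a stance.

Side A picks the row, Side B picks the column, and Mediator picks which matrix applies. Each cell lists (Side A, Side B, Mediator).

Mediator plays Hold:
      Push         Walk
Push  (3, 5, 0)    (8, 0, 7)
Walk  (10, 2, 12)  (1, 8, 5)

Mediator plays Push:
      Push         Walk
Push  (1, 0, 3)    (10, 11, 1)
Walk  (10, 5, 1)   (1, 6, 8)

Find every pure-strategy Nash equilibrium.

This game has no pure Nash equilibrium.

Mark each player's best response to every combination of opponents' strategies; a profile where every player is best-responding is a pure Nash equilibrium.
Side A against (Push, Hold): payoffs 3, 10 → best response Walk.
Side A against (Push, Push): payoffs 1, 10 → best response Walk.
Side A against (Walk, Hold): payoffs 8, 1 → best response Push.
Side A against (Walk, Push): payoffs 10, 1 → best response Push.
Side B against (Push, Hold): payoffs 5, 0 → best response Push.
Side B against (Push, Push): payoffs 0, 11 → best response Walk.
Side B against (Walk, Hold): payoffs 2, 8 → best response Walk.
Side B against (Walk, Push): payoffs 5, 6 → best response Walk.
Mediator against (Push, Push): payoffs 0, 3 → best response Push.
Mediator against (Push, Walk): payoffs 7, 1 → best response Hold.
Mediator against (Walk, Push): payoffs 12, 1 → best response Hold.
Mediator against (Walk, Walk): payoffs 5, 8 → best response Push.
No profile is a mutual best response for all players.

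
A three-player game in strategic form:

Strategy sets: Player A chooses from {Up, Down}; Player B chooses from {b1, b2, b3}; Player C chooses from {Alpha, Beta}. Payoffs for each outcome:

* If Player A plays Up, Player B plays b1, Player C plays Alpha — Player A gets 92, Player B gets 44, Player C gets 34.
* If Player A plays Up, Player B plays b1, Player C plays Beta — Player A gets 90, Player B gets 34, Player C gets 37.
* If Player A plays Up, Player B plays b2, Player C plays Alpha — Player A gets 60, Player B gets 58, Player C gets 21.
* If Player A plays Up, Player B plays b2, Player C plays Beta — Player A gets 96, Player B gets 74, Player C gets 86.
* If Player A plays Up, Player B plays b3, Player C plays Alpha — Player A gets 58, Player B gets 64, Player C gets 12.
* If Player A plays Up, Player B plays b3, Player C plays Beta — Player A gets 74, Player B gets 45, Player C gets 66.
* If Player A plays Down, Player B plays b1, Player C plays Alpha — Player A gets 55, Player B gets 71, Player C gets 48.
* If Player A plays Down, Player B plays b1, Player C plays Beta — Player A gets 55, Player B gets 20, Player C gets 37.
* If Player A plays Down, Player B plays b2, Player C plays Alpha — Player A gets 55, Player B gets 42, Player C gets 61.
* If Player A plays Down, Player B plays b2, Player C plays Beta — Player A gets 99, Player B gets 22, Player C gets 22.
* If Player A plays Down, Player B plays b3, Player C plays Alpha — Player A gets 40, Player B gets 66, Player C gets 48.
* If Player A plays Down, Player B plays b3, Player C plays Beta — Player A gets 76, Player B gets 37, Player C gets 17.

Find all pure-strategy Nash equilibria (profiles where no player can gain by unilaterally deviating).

Player A against (b1, Alpha): payoffs 92, 55 → best response Up.
Player A against (b1, Beta): payoffs 90, 55 → best response Up.
Player A against (b2, Alpha): payoffs 60, 55 → best response Up.
Player A against (b2, Beta): payoffs 96, 99 → best response Down.
Player A against (b3, Alpha): payoffs 58, 40 → best response Up.
Player A against (b3, Beta): payoffs 74, 76 → best response Down.
Player B against (Up, Alpha): payoffs 44, 58, 64 → best response b3.
Player B against (Up, Beta): payoffs 34, 74, 45 → best response b2.
Player B against (Down, Alpha): payoffs 71, 42, 66 → best response b1.
Player B against (Down, Beta): payoffs 20, 22, 37 → best response b3.
Player C against (Up, b1): payoffs 34, 37 → best response Beta.
Player C against (Up, b2): payoffs 21, 86 → best response Beta.
Player C against (Up, b3): payoffs 12, 66 → best response Beta.
Player C against (Down, b1): payoffs 48, 37 → best response Alpha.
Player C against (Down, b2): payoffs 61, 22 → best response Alpha.
Player C against (Down, b3): payoffs 48, 17 → best response Alpha.
No profile is a mutual best response for all players.

none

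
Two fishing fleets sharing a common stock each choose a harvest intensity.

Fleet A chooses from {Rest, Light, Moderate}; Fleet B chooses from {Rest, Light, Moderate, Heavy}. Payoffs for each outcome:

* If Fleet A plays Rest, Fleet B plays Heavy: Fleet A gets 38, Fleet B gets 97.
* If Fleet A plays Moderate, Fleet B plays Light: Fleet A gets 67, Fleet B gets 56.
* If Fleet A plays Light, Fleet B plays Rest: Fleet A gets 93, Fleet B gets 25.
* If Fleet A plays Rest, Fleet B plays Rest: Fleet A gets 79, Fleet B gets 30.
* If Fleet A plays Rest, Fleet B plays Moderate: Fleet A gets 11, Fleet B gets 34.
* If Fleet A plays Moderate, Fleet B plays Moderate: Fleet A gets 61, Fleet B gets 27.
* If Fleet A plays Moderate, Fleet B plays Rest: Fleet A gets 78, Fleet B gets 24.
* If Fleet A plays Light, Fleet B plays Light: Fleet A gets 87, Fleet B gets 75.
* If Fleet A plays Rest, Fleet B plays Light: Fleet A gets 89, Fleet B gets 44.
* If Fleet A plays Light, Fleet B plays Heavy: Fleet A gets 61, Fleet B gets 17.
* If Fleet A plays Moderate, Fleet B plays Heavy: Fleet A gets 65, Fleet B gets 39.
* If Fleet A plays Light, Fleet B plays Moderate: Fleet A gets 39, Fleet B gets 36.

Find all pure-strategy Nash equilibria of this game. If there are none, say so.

none

Fleet A against Rest: payoffs 79, 93, 78 → best response Light.
Fleet A against Light: payoffs 89, 87, 67 → best response Rest.
Fleet A against Moderate: payoffs 11, 39, 61 → best response Moderate.
Fleet A against Heavy: payoffs 38, 61, 65 → best response Moderate.
Fleet B against Rest: payoffs 30, 44, 34, 97 → best response Heavy.
Fleet B against Light: payoffs 25, 75, 36, 17 → best response Light.
Fleet B against Moderate: payoffs 24, 56, 27, 39 → best response Light.
No profile is a mutual best response for all players.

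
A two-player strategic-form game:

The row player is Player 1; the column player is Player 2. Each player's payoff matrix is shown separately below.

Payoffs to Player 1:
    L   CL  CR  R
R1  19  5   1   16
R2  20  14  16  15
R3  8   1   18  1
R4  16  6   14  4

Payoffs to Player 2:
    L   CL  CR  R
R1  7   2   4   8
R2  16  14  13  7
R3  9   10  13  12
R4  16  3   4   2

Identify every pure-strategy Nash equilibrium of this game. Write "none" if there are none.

Mark each player's best response to every combination of opponents' strategies; a profile where every player is best-responding is a pure Nash equilibrium.
Player 1 against L: payoffs 19, 20, 8, 16 → best response R2.
Player 1 against CL: payoffs 5, 14, 1, 6 → best response R2.
Player 1 against CR: payoffs 1, 16, 18, 14 → best response R3.
Player 1 against R: payoffs 16, 15, 1, 4 → best response R1.
Player 2 against R1: payoffs 7, 2, 4, 8 → best response R.
Player 2 against R2: payoffs 16, 14, 13, 7 → best response L.
Player 2 against R3: payoffs 9, 10, 13, 12 → best response CR.
Player 2 against R4: payoffs 16, 3, 4, 2 → best response L.
Mutual best responses: (R1, R); (R2, L); (R3, CR).

(R1, R) and (R2, L) and (R3, CR)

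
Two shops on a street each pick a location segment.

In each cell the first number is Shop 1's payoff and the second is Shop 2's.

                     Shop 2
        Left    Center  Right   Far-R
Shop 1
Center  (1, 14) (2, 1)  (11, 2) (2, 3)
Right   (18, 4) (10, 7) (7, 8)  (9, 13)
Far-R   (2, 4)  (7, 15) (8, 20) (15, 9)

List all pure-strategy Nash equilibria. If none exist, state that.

(Center, Left): Shop 1 can switch to Right (1 → 18). Not NE.
(Center, Center): Shop 1 can switch to Right (2 → 10). Not NE.
(Center, Right): Shop 2 can switch to Left (2 → 14). Not NE.
(Center, Far-R): Shop 1 can switch to Right (2 → 9). Not NE.
(Right, Left): Shop 2 can switch to Center (4 → 7). Not NE.
(Right, Center): Shop 2 can switch to Right (7 → 8). Not NE.
(Right, Right): Shop 1 can switch to Center (7 → 11). Not NE.
(Right, Far-R): Shop 1 can switch to Far-R (9 → 15). Not NE.
(Far-R, Left): Shop 1 can switch to Right (2 → 18). Not NE.
(Far-R, Center): Shop 1 can switch to Right (7 → 10). Not NE.
(Far-R, Right): Shop 1 can switch to Center (8 → 11). Not NE.
(Far-R, Far-R): Shop 2 can switch to Center (9 → 15). Not NE.

There is no pure-strategy Nash equilibrium.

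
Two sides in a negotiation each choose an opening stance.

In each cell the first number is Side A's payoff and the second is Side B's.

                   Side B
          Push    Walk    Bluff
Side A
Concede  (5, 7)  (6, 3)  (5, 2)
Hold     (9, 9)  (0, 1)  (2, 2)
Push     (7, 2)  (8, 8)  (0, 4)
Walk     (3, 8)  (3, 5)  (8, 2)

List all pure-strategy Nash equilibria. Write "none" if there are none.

(Concede, Push): Side A can switch to Hold (5 → 9). Not NE.
(Concede, Walk): Side A can switch to Push (6 → 8). Not NE.
(Concede, Bluff): Side A can switch to Walk (5 → 8). Not NE.
(Hold, Push): Side A gets 9, best alternative 7; Side B gets 9, best alternative 2. No profitable deviation — NE.
(Hold, Walk): Side A can switch to Concede (0 → 6). Not NE.
(Hold, Bluff): Side A can switch to Concede (2 → 5). Not NE.
(Push, Push): Side A can switch to Hold (7 → 9). Not NE.
(Push, Walk): Side A gets 8, best alternative 6; Side B gets 8, best alternative 4. No profitable deviation — NE.
(Push, Bluff): Side A can switch to Concede (0 → 5). Not NE.
(Walk, Push): Side A can switch to Concede (3 → 5). Not NE.
(Walk, Walk): Side A can switch to Concede (3 → 6). Not NE.
(Walk, Bluff): Side B can switch to Push (2 → 8). Not NE.

Pure-strategy Nash equilibria: (Hold, Push) and (Push, Walk)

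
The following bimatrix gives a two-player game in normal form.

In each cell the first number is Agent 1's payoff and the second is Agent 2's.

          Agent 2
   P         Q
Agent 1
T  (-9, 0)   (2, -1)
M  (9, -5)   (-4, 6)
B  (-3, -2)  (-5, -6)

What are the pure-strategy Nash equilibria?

Agent 1 against P: payoffs -9, 9, -3 → best response M.
Agent 1 against Q: payoffs 2, -4, -5 → best response T.
Agent 2 against T: payoffs 0, -1 → best response P.
Agent 2 against M: payoffs -5, 6 → best response Q.
Agent 2 against B: payoffs -2, -6 → best response P.
No profile is a mutual best response for all players.

none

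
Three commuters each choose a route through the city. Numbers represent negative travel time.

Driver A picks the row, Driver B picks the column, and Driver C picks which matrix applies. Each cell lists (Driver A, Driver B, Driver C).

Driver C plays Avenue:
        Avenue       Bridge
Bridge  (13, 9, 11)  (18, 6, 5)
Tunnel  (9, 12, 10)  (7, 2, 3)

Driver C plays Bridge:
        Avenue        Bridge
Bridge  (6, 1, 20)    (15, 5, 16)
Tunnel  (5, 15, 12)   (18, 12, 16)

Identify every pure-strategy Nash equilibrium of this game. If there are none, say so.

none

Driver A against (Avenue, Avenue): payoffs 13, 9 → best response Bridge.
Driver A against (Avenue, Bridge): payoffs 6, 5 → best response Bridge.
Driver A against (Bridge, Avenue): payoffs 18, 7 → best response Bridge.
Driver A against (Bridge, Bridge): payoffs 15, 18 → best response Tunnel.
Driver B against (Bridge, Avenue): payoffs 9, 6 → best response Avenue.
Driver B against (Bridge, Bridge): payoffs 1, 5 → best response Bridge.
Driver B against (Tunnel, Avenue): payoffs 12, 2 → best response Avenue.
Driver B against (Tunnel, Bridge): payoffs 15, 12 → best response Avenue.
Driver C against (Bridge, Avenue): payoffs 11, 20 → best response Bridge.
Driver C against (Bridge, Bridge): payoffs 5, 16 → best response Bridge.
Driver C against (Tunnel, Avenue): payoffs 10, 12 → best response Bridge.
Driver C against (Tunnel, Bridge): payoffs 3, 16 → best response Bridge.
No profile is a mutual best response for all players.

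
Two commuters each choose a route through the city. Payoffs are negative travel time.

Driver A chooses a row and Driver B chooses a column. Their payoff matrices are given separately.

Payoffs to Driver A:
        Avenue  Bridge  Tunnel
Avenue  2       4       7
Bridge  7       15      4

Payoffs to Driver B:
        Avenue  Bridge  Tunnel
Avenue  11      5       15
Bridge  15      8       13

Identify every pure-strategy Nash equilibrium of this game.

Driver A against Avenue: payoffs 2, 7 → best response Bridge.
Driver A against Bridge: payoffs 4, 15 → best response Bridge.
Driver A against Tunnel: payoffs 7, 4 → best response Avenue.
Driver B against Avenue: payoffs 11, 5, 15 → best response Tunnel.
Driver B against Bridge: payoffs 15, 8, 13 → best response Avenue.
Mutual best responses: (Avenue, Tunnel); (Bridge, Avenue).

The pure Nash equilibria are (Avenue, Tunnel); (Bridge, Avenue).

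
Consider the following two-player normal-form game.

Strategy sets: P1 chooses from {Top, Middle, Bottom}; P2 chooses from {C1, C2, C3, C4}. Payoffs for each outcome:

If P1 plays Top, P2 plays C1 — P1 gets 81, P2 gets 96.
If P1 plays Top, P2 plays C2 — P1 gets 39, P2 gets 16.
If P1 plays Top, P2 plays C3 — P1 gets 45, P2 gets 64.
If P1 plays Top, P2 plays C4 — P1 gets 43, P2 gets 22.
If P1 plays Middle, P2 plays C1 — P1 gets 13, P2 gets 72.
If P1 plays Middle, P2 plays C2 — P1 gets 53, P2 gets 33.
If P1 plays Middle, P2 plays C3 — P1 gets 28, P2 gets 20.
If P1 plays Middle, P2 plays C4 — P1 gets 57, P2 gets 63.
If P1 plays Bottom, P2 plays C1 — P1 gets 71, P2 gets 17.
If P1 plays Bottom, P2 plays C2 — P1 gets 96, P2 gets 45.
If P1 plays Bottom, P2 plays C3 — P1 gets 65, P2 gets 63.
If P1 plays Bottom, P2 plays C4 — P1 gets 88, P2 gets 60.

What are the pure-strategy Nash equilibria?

(Top, C1) and (Bottom, C3)

(Top, C1): P1 gets 81, best alternative 71; P2 gets 96, best alternative 64. No profitable deviation — NE.
(Top, C2): P1 can switch to Middle (39 → 53). Not NE.
(Top, C3): P1 can switch to Bottom (45 → 65). Not NE.
(Top, C4): P1 can switch to Middle (43 → 57). Not NE.
(Middle, C1): P1 can switch to Top (13 → 81). Not NE.
(Middle, C2): P1 can switch to Bottom (53 → 96). Not NE.
(Middle, C3): P1 can switch to Top (28 → 45). Not NE.
(Middle, C4): P1 can switch to Bottom (57 → 88). Not NE.
(Bottom, C1): P1 can switch to Top (71 → 81). Not NE.
(Bottom, C3): P1 gets 65, best alternative 45; P2 gets 63, best alternative 60. No profitable deviation — NE.
(The remaining 2 profiles each have a profitable deviation by the same check.)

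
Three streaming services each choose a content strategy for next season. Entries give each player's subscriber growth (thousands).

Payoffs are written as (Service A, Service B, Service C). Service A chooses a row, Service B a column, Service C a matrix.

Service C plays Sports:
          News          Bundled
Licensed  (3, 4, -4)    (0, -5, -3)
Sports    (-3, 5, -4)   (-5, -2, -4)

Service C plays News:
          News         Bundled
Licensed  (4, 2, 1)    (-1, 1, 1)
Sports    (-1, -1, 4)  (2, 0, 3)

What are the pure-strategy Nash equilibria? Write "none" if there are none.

For each player, find the best response to each opponent profile; mutual best responses are the pure NE.
Service A against (News, Sports): payoffs 3, -3 → best response Licensed.
Service A against (News, News): payoffs 4, -1 → best response Licensed.
Service A against (Bundled, Sports): payoffs 0, -5 → best response Licensed.
Service A against (Bundled, News): payoffs -1, 2 → best response Sports.
Service B against (Licensed, Sports): payoffs 4, -5 → best response News.
Service B against (Licensed, News): payoffs 2, 1 → best response News.
Service B against (Sports, Sports): payoffs 5, -2 → best response News.
Service B against (Sports, News): payoffs -1, 0 → best response Bundled.
Service C against (Licensed, News): payoffs -4, 1 → best response News.
Service C against (Licensed, Bundled): payoffs -3, 1 → best response News.
Service C against (Sports, News): payoffs -4, 4 → best response News.
Service C against (Sports, Bundled): payoffs -4, 3 → best response News.
Mutual best responses: (Licensed, News, News); (Sports, Bundled, News).

The pure Nash equilibria are (Licensed, News, News); (Sports, Bundled, News).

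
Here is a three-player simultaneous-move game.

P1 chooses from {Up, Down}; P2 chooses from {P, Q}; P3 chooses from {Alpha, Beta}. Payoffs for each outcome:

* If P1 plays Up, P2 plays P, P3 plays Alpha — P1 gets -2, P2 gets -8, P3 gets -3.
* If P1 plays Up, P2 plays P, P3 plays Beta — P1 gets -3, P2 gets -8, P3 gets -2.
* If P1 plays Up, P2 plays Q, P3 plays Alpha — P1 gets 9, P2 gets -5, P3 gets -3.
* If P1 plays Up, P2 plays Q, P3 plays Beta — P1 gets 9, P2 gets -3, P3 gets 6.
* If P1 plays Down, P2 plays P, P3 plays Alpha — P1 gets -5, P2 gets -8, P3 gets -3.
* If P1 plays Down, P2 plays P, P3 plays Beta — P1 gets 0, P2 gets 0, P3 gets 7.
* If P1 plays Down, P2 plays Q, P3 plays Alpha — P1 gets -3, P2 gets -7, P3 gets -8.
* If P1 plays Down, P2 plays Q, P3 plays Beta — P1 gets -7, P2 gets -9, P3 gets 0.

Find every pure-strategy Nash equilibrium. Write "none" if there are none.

The pure Nash equilibria are (Up, Q, Beta) and (Down, P, Beta).

P1 against (P, Alpha): payoffs -2, -5 → best response Up.
P1 against (P, Beta): payoffs -3, 0 → best response Down.
P1 against (Q, Alpha): payoffs 9, -3 → best response Up.
P1 against (Q, Beta): payoffs 9, -7 → best response Up.
P2 against (Up, Alpha): payoffs -8, -5 → best response Q.
P2 against (Up, Beta): payoffs -8, -3 → best response Q.
P2 against (Down, Alpha): payoffs -8, -7 → best response Q.
P2 against (Down, Beta): payoffs 0, -9 → best response P.
P3 against (Up, P): payoffs -3, -2 → best response Beta.
P3 against (Up, Q): payoffs -3, 6 → best response Beta.
P3 against (Down, P): payoffs -3, 7 → best response Beta.
P3 against (Down, Q): payoffs -8, 0 → best response Beta.
Mutual best responses: (Up, Q, Beta); (Down, P, Beta).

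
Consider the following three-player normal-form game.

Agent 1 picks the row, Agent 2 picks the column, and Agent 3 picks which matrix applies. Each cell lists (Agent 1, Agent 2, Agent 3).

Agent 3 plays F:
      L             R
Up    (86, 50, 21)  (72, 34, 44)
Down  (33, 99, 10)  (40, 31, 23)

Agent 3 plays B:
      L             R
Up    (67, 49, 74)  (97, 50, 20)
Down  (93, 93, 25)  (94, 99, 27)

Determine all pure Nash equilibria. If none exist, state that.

Agent 1 against (L, F): payoffs 86, 33 → best response Up.
Agent 1 against (L, B): payoffs 67, 93 → best response Down.
Agent 1 against (R, F): payoffs 72, 40 → best response Up.
Agent 1 against (R, B): payoffs 97, 94 → best response Up.
Agent 2 against (Up, F): payoffs 50, 34 → best response L.
Agent 2 against (Up, B): payoffs 49, 50 → best response R.
Agent 2 against (Down, F): payoffs 99, 31 → best response L.
Agent 2 against (Down, B): payoffs 93, 99 → best response R.
Agent 3 against (Up, L): payoffs 21, 74 → best response B.
Agent 3 against (Up, R): payoffs 44, 20 → best response F.
Agent 3 against (Down, L): payoffs 10, 25 → best response B.
Agent 3 against (Down, R): payoffs 23, 27 → best response B.
No profile is a mutual best response for all players.

There is no pure-strategy Nash equilibrium.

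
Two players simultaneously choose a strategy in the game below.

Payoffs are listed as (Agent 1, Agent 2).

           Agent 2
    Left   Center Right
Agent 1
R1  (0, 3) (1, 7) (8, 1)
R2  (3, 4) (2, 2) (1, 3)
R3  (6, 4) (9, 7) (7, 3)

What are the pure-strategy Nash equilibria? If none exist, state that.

Pure NE: (R3, Center)

For each player, find the best response to each opponent profile; mutual best responses are the pure NE.
Agent 1 against Left: payoffs 0, 3, 6 → best response R3.
Agent 1 against Center: payoffs 1, 2, 9 → best response R3.
Agent 1 against Right: payoffs 8, 1, 7 → best response R1.
Agent 2 against R1: payoffs 3, 7, 1 → best response Center.
Agent 2 against R2: payoffs 4, 2, 3 → best response Left.
Agent 2 against R3: payoffs 4, 7, 3 → best response Center.
Mutual best responses: (R3, Center).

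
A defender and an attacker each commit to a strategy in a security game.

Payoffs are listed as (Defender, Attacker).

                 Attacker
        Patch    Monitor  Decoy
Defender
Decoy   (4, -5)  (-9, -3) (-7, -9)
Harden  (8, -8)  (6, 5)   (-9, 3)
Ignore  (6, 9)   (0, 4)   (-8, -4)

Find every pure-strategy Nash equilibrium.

The unique pure-strategy Nash equilibrium is (Harden, Monitor).

For each strategy profile, look for a profitable unilateral deviation.
(Decoy, Patch): Defender can switch to Harden (4 → 8). Not NE.
(Decoy, Monitor): Defender can switch to Harden (-9 → 6). Not NE.
(Decoy, Decoy): Attacker can switch to Patch (-9 → -5). Not NE.
(Harden, Patch): Attacker can switch to Monitor (-8 → 5). Not NE.
(Harden, Monitor): Defender gets 6, best alternative 0; Attacker gets 5, best alternative 3. No profitable deviation — NE.
(Harden, Decoy): Defender can switch to Decoy (-9 → -7). Not NE.
(Ignore, Patch): Defender can switch to Harden (6 → 8). Not NE.
(The remaining 2 profiles each have a profitable deviation by the same check.)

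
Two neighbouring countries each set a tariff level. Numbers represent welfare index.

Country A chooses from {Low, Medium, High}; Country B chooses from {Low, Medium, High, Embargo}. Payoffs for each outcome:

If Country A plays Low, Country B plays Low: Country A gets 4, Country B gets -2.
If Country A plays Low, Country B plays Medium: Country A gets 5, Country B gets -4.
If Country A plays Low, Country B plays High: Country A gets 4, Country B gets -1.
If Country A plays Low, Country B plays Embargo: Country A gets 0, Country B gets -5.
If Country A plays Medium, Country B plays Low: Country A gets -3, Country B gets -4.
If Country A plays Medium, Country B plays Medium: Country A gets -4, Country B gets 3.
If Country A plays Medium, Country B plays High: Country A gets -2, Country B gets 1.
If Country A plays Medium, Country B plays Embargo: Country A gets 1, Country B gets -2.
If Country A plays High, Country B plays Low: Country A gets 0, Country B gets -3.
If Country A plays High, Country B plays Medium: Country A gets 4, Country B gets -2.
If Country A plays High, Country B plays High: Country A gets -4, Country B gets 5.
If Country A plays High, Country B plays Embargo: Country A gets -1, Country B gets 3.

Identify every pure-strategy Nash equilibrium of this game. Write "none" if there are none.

(Low, High)

(Low, Low): Country B can switch to High (-2 → -1). Not NE.
(Low, Medium): Country B can switch to Low (-4 → -2). Not NE.
(Low, High): Country A gets 4, best alternative -2; Country B gets -1, best alternative -2. No profitable deviation — NE.
(Low, Embargo): Country A can switch to Medium (0 → 1). Not NE.
(Medium, Low): Country A can switch to Low (-3 → 4). Not NE.
(Medium, Medium): Country A can switch to Low (-4 → 5). Not NE.
(Medium, High): Country A can switch to Low (-2 → 4). Not NE.
(Medium, Embargo): Country B can switch to Medium (-2 → 3). Not NE.
(High, Low): Country A can switch to Low (0 → 4). Not NE.
(High, Medium): Country A can switch to Low (4 → 5). Not NE.
(High, High): Country A can switch to Low (-4 → 4). Not NE.
(High, Embargo): Country A can switch to Low (-1 → 0). Not NE.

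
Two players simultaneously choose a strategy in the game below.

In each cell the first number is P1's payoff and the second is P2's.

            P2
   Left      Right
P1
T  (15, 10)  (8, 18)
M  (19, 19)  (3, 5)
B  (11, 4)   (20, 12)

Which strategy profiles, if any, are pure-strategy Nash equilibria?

The pure Nash equilibria are (M, Left) and (B, Right).

Check each profile: it is a Nash equilibrium iff no player can strictly gain by switching unilaterally.
(T, Left): P1 can switch to M (15 → 19). Not NE.
(T, Right): P1 can switch to B (8 → 20). Not NE.
(M, Left): P1 gets 19, best alternative 15; P2 gets 19, best alternative 5. No profitable deviation — NE.
(M, Right): P1 can switch to T (3 → 8). Not NE.
(B, Left): P1 can switch to T (11 → 15). Not NE.
(B, Right): P1 gets 20, best alternative 8; P2 gets 12, best alternative 4. No profitable deviation — NE.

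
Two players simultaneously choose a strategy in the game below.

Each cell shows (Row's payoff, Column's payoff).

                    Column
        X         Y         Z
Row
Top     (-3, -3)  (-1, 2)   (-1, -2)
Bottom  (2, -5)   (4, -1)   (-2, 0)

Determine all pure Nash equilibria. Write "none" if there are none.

No pure-strategy Nash equilibrium.

Row against X: payoffs -3, 2 → best response Bottom.
Row against Y: payoffs -1, 4 → best response Bottom.
Row against Z: payoffs -1, -2 → best response Top.
Column against Top: payoffs -3, 2, -2 → best response Y.
Column against Bottom: payoffs -5, -1, 0 → best response Z.
No profile is a mutual best response for all players.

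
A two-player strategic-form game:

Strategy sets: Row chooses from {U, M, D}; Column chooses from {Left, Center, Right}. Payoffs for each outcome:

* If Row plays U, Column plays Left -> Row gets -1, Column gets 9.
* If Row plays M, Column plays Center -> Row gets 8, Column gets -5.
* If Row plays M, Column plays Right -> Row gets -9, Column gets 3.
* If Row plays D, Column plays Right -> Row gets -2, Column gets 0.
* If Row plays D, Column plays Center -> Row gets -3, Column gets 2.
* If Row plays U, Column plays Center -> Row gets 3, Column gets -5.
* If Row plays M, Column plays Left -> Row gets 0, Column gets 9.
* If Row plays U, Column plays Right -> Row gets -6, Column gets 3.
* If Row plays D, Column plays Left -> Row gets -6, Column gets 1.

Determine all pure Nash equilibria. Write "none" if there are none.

(M, Left)

(U, Left): Row can switch to M (-1 → 0). Not NE.
(U, Center): Row can switch to M (3 → 8). Not NE.
(U, Right): Row can switch to D (-6 → -2). Not NE.
(M, Left): Row gets 0, best alternative -1; Column gets 9, best alternative 3. No profitable deviation — NE.
(M, Center): Column can switch to Left (-5 → 9). Not NE.
(M, Right): Row can switch to U (-9 → -6). Not NE.
(D, Left): Row can switch to U (-6 → -1). Not NE.
(D, Center): Row can switch to U (-3 → 3). Not NE.
(D, Right): Column can switch to Left (0 → 1). Not NE.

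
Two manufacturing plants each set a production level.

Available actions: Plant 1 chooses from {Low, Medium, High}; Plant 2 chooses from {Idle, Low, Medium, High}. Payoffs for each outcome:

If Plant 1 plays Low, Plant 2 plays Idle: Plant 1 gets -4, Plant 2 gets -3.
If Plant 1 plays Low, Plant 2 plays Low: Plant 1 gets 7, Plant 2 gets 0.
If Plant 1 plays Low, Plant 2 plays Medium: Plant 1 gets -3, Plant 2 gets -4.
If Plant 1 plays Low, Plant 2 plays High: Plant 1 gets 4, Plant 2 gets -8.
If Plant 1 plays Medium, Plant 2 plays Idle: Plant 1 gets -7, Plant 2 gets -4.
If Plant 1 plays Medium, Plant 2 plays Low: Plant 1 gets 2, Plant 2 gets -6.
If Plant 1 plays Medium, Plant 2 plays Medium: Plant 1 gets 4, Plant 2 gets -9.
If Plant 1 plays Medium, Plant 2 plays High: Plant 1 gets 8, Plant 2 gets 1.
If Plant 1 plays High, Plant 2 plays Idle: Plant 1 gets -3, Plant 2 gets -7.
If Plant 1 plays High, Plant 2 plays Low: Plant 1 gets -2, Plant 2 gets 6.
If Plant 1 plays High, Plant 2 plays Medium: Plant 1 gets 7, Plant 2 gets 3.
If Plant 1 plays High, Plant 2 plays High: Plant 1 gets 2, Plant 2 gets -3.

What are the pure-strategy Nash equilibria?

Pure-strategy Nash equilibria: (Low, Low), (Medium, High)

(Low, Idle): Plant 1 can switch to High (-4 → -3). Not NE.
(Low, Low): Plant 1 gets 7, best alternative 2; Plant 2 gets 0, best alternative -3. No profitable deviation — NE.
(Low, Medium): Plant 1 can switch to Medium (-3 → 4). Not NE.
(Low, High): Plant 1 can switch to Medium (4 → 8). Not NE.
(Medium, Idle): Plant 1 can switch to Low (-7 → -4). Not NE.
(Medium, Low): Plant 1 can switch to Low (2 → 7). Not NE.
(Medium, Medium): Plant 1 can switch to High (4 → 7). Not NE.
(Medium, High): Plant 1 gets 8, best alternative 4; Plant 2 gets 1, best alternative -4. No profitable deviation — NE.
(High, Idle): Plant 2 can switch to Low (-7 → 6). Not NE.
(High, Low): Plant 1 can switch to Low (-2 → 7). Not NE.
(High, Medium): Plant 2 can switch to Low (3 → 6). Not NE.
(High, High): Plant 1 can switch to Low (2 → 4). Not NE.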